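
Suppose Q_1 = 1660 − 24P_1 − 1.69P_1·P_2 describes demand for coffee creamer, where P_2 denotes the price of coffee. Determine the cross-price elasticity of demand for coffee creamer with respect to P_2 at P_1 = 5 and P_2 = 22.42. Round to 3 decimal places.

-0.140

At P_1 = 5 and P_2 = 22.42: Q_1 = 1350.551.
∂Q_1/∂P_2 = -1.69P_1 = -1.69(5) = -8.4500.
ε = (∂Q_1/∂P_2)(P_2/Q_1) = -8.4500 × (22.42/1350.551) ≈ -0.140.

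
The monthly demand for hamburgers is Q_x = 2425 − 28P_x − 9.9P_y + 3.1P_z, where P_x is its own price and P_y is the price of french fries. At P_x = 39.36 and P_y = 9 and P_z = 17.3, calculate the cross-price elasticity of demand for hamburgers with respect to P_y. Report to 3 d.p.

At P_x = 39.36 and P_y = 9 and P_z = 17.3: Q_x = 1287.45.
∂Q_x/∂P_y = -9.9.
ε = (∂Q_x/∂P_y)(P_y/Q_x) = -9.9 × (9/1287.45) ≈ -0.069.

-0.069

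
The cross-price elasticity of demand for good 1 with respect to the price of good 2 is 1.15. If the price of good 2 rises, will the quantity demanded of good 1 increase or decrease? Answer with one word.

increase

ε > 0 and the price of good 2 rises, so the quantity of good 1 moves in the same direction: it increases.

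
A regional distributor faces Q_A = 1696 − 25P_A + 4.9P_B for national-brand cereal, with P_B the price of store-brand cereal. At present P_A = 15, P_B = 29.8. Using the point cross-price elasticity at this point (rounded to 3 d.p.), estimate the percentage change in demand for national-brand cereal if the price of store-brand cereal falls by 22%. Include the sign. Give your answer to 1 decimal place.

-2.2%

At P_A = 15, P_B = 29.8: Q_A = 1467.02.
∂Q_A/∂P_B = 4.9.
ε = (∂Q_A/∂P_B)(P_B/Q_A) = 4.9000 × 29.8/1467.02 ≈ 0.100.
%ΔQ_A ≈ ε × %ΔP_B = 0.100 × (-22%) = -2.2%.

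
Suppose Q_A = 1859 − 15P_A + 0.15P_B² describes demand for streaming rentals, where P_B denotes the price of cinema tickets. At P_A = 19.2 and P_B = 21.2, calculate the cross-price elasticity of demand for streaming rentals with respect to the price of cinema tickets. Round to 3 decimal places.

At P_A = 19.2 and P_B = 21.2: Q_A = 1638.416.
∂Q_A/∂P_B = 0.3P_B = 0.3(21.2) = 6.3600.
ε = (∂Q_A/∂P_B)(P_B/Q_A) = 6.3600 × (21.2/1638.416) ≈ 0.082.

0.082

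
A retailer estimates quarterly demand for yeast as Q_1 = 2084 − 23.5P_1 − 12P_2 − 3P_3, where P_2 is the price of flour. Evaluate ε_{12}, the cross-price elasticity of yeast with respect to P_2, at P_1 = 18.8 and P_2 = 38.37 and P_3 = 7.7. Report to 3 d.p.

-0.397

At P_1 = 18.8 and P_2 = 38.37 and P_3 = 7.7: Q_1 = 1158.66.
∂Q_1/∂P_2 = -12.
ε = (∂Q_1/∂P_2)(P_2/Q_1) = -12 × (38.37/1158.66) ≈ -0.397.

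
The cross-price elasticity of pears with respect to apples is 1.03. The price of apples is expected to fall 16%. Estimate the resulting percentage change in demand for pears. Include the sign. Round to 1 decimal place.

-16.5%

%ΔQ ≈ ε × %ΔP of apples = 1.03 × (-16%) = -16.5%.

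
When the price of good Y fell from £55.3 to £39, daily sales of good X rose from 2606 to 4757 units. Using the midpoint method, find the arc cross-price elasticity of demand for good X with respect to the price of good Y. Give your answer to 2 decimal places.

ΔQ_X = 4757 − 2606 = 2151; ΔP_Y = 39 − 55.3 = -16.3.
Midpoints: Q̄_X = 3681.5, P̄_Y = 47.15.
ε = (ΔQ_X/Q̄_X)/(ΔP_Y/P̄_Y) = (2151/3681.5)/(-16.3/47.15) ≈ -1.69.
ε < 0: good X and good Y are complements.

-1.69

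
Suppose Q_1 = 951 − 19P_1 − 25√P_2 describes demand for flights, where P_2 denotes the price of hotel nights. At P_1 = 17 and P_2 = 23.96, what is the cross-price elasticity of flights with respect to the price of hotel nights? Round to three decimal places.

-0.121

At P_1 = 17 and P_2 = 23.96: Q_1 = 505.628.
∂Q_1/∂P_2 = -25/(2√P_2) = -25/(2√23.96) = -2.5537.
ε = (∂Q_1/∂P_2)(P_2/Q_1) = -2.5537 × (23.96/505.628) ≈ -0.121.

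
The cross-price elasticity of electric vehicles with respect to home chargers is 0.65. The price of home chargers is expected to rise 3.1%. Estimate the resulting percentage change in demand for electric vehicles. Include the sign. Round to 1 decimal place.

2.0%

%ΔQ ≈ ε × %ΔP of home chargers = 0.65 × (3.1%) = 2.0%.
Demand for electric vehicles rises by about 2.0%.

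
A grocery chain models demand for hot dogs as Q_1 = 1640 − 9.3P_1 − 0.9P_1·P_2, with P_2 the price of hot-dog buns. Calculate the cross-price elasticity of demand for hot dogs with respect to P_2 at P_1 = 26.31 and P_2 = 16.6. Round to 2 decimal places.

-0.39

At P_1 = 26.31 and P_2 = 16.6: Q_1 = 1002.246.
∂Q_1/∂P_2 = -0.9P_1 = -0.9(26.31) = -23.6790.
ε = (∂Q_1/∂P_2)(P_2/Q_1) = -23.6790 × (16.6/1002.246) ≈ -0.39.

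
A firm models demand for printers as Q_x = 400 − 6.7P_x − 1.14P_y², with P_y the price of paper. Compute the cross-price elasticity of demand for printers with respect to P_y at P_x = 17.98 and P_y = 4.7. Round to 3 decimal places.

-0.198

At P_x = 17.98 and P_y = 4.7: Q_x = 254.351.
∂Q_x/∂P_y = -2.28P_y = -2.28(4.7) = -10.7160.
ε = (∂Q_x/∂P_y)(P_y/Q_x) = -10.7160 × (4.7/254.351) ≈ -0.198.
ε < 0: complements.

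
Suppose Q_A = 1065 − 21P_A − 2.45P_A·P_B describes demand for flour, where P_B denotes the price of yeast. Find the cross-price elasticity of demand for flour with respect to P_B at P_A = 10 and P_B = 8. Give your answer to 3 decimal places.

-0.297

At P_A = 10 and P_B = 8: Q_A = 659.
∂Q_A/∂P_B = -2.45P_A = -2.45(10) = -24.5000.
ε = (∂Q_A/∂P_B)(P_B/Q_A) = -24.5000 × (8/659) ≈ -0.297.
ε < 0: complements.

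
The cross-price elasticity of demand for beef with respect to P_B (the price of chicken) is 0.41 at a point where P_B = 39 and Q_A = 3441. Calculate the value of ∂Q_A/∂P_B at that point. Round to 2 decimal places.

ε = (∂Q_A/∂P_B)·(P_B/Q_A) ⇒ ∂Q_A/∂P_B = ε·Q_A/P_B = 0.41 × 3441/39 ≈ 36.17.

36.17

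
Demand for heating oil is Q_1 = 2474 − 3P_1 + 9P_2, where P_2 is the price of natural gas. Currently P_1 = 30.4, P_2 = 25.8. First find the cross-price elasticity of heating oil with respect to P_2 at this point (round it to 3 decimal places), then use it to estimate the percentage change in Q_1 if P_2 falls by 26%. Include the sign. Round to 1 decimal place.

-2.3%

At P_1 = 30.4, P_2 = 25.8: Q_1 = 2615.
∂Q_1/∂P_2 = 9.
ε = (∂Q_1/∂P_2)(P_2/Q_1) = 9.0000 × 25.8/2615 ≈ 0.089.
%ΔQ_1 ≈ ε × %ΔP_2 = 0.089 × (-26%) = -2.3%.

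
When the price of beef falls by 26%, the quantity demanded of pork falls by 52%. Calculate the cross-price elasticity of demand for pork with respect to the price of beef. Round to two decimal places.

2.00

ε = (%ΔQ of pork) / (%ΔP of beef) = (-52%) / (-26%) ≈ 2.00.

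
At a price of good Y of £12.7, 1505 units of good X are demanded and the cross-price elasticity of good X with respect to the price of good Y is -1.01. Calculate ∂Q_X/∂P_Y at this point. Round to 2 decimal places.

ε = (∂Q_X/∂P_Y)·(P_Y/Q_X) ⇒ ∂Q_X/∂P_Y = ε·Q_X/P_Y = -1.01 × 1505/12.7 ≈ -119.69.

-119.69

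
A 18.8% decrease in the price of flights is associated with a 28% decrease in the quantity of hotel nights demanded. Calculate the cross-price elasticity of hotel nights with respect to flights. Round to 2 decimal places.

1.49

ε = (%ΔQ of hotel nights) / (%ΔP of flights) = (-28%) / (-18.8%) ≈ 1.49.
Positive cross-price elasticity: substitutes.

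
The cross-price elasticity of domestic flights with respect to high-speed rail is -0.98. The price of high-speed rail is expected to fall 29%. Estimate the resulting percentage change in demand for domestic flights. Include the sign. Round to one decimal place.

%ΔQ ≈ ε × %ΔP of high-speed rail = -0.98 × (-29%) = 28.4%.
Demand for domestic flights rises by about 28.4%.

28.4%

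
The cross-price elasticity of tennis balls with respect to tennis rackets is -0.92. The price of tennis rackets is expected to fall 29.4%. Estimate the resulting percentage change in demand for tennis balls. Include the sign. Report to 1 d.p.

%ΔQ ≈ ε × %ΔP of tennis rackets = -0.92 × (-29.4%) = 27.0%.

27.0%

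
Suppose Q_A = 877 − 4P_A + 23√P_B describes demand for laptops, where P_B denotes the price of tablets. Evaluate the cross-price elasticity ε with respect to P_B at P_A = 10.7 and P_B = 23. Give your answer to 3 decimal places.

At P_A = 10.7 and P_B = 23: Q_A = 944.504.
∂Q_A/∂P_B = 23/(2√P_B) = 23/(2√23) = 2.3979.
ε = (∂Q_A/∂P_B)(P_B/Q_A) = 2.3979 × (23/944.504) ≈ 0.058.
ε > 0: substitutes.

0.058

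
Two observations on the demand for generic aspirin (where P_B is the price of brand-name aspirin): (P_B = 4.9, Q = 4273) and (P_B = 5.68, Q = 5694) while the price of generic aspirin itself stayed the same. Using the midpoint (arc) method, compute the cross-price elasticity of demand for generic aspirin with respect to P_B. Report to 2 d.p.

1.93

ΔQ_A = 5694 − 4273 = 1421; ΔP_B = 5.68 − 4.9 = 0.78.
Midpoints: Q̄_A = 4983.5, P̄_B = 5.29.
ε = (ΔQ_A/Q̄_A)/(ΔP_B/P̄_B) = (1421/4983.5)/(0.78/5.29) ≈ 1.93.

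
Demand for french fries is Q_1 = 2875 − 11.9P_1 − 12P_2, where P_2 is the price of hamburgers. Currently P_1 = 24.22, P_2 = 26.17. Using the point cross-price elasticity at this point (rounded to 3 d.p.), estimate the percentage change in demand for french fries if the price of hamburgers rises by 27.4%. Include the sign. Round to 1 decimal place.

-3.8%

At P_1 = 24.22, P_2 = 26.17: Q_1 = 2272.742.
∂Q_1/∂P_2 = -12.
ε = (∂Q_1/∂P_2)(P_2/Q_1) = -12.0000 × 26.17/2272.742 ≈ -0.138.
%ΔQ_1 ≈ ε × %ΔP_2 = -0.138 × (27.4%) = -3.8%.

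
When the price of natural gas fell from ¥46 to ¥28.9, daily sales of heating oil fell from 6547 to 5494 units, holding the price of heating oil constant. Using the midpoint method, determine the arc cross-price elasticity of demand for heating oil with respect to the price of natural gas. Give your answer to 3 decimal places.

ΔQ_A = 5494 − 6547 = -1053; ΔP_B = 28.9 − 46 = -17.1.
Midpoints: Q̄_A = 6020.5, P̄_B = 37.45.
ε = (ΔQ_A/Q̄_A)/(ΔP_B/P̄_B) = (-1053/6020.5)/(-17.1/37.45) ≈ 0.383.

0.383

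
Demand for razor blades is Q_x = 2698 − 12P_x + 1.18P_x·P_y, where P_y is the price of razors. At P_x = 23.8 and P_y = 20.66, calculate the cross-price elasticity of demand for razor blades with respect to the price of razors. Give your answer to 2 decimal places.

At P_x = 23.8 and P_y = 20.66: Q_x = 2992.615.
∂Q_x/∂P_y = 1.18P_x = 1.18(23.8) = 28.0840.
ε = (∂Q_x/∂P_y)(P_y/Q_x) = 28.0840 × (20.66/2992.615) ≈ 0.19.

0.19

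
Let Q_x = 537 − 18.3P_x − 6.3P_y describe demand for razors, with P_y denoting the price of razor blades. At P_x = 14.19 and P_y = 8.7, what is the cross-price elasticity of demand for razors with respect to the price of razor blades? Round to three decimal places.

At P_x = 14.19 and P_y = 8.7: Q_x = 222.513.
∂Q_x/∂P_y = -6.3.
ε = (∂Q_x/∂P_y)(P_y/Q_x) = -6.3 × (8.7/222.513) ≈ -0.246.
Since ε < 0, razors and razor blades are complements.

-0.246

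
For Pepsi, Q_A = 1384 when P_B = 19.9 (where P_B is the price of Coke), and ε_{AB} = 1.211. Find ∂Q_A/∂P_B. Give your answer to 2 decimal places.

84.22

ε = (∂Q_A/∂P_B)·(P_B/Q_A) ⇒ ∂Q_A/∂P_B = ε·Q_A/P_B = 1.211 × 1384/19.9 ≈ 84.22.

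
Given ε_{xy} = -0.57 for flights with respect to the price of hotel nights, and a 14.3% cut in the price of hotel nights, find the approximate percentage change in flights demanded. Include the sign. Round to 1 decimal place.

%ΔQ ≈ ε × %ΔP of hotel nights = -0.57 × (-14.3%) = 8.2%.

8.2%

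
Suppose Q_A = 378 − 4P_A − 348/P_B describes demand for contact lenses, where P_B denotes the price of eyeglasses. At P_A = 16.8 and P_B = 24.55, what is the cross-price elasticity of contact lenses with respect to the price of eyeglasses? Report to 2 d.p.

At P_A = 16.8 and P_B = 24.55: Q_A = 296.625.
∂Q_A/∂P_B = 348/P_B² = 0.5774.
ε = (∂Q_A/∂P_B)(P_B/Q_A) = 0.5774 × (24.55/296.625) ≈ 0.05.
ε > 0: substitutes.

0.05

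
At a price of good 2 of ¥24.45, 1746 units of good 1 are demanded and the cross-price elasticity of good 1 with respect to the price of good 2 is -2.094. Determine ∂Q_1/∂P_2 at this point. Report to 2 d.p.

ε = (∂Q_1/∂P_2)·(P_2/Q_1) ⇒ ∂Q_1/∂P_2 = ε·Q_1/P_2 = -2.094 × 1746/24.45 ≈ -149.53.

-149.53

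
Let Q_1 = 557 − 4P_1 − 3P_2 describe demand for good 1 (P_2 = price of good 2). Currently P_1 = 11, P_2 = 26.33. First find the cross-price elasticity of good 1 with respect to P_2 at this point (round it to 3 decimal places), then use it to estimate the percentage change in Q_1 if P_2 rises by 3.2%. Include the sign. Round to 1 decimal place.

-0.6%

At P_1 = 11, P_2 = 26.33: Q_1 = 434.01.
∂Q_1/∂P_2 = -3.
ε = (∂Q_1/∂P_2)(P_2/Q_1) = -3.0000 × 26.33/434.01 ≈ -0.182.
%ΔQ_1 ≈ ε × %ΔP_2 = -0.182 × (3.2%) = -0.6%.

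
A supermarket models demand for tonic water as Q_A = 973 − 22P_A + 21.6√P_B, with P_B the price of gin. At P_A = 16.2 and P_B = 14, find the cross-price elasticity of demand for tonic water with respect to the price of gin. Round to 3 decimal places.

At P_A = 16.2 and P_B = 14: Q_A = 697.420.
∂Q_A/∂P_B = 21.6/(2√P_B) = 21.6/(2√14) = 2.8864.
ε = (∂Q_A/∂P_B)(P_B/Q_A) = 2.8864 × (14/697.420) ≈ 0.058.

0.058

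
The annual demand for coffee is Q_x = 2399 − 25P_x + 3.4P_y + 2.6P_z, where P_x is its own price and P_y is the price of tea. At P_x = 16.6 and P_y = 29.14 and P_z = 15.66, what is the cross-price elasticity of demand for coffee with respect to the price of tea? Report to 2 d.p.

0.05

At P_x = 16.6 and P_y = 29.14 and P_z = 15.66: Q_x = 2123.792.
∂Q_x/∂P_y = 3.4.
ε = (∂Q_x/∂P_y)(P_y/Q_x) = 3.4 × (29.14/2123.792) ≈ 0.05.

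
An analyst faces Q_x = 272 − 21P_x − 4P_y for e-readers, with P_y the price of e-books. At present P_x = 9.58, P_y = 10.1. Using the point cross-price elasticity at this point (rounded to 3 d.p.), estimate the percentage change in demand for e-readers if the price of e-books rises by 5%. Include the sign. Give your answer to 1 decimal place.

At P_x = 9.58, P_y = 10.1: Q_x = 30.42.
∂Q_x/∂P_y = -4.
ε = (∂Q_x/∂P_y)(P_y/Q_x) = -4.0000 × 10.1/30.42 ≈ -1.328.
%ΔQ_x ≈ ε × %ΔP_y = -1.328 × (5%) = -6.6%.

-6.6%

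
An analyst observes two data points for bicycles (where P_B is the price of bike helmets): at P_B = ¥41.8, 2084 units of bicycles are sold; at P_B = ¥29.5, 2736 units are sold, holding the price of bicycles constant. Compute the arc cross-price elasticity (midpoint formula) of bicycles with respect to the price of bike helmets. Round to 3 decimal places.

-0.784

ΔQ_A = 2736 − 2084 = 652; ΔP_B = 29.5 − 41.8 = -12.3.
Midpoints: Q̄_A = 2410.0, P̄_B = 35.65.
ε = (ΔQ_A/Q̄_A)/(ΔP_B/P̄_B) = (652/2410.0)/(-12.3/35.65) ≈ -0.784.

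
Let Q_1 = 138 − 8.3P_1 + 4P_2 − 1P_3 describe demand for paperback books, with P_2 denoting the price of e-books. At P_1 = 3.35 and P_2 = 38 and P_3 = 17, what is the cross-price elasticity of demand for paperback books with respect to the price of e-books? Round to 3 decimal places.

At P_1 = 3.35 and P_2 = 38 and P_3 = 17: Q_1 = 245.195.
∂Q_1/∂P_2 = 4.
ε = (∂Q_1/∂P_2)(P_2/Q_1) = 4 × (38/245.195) ≈ 0.620.
Since ε > 0, paperback books and e-books are substitutes.

0.620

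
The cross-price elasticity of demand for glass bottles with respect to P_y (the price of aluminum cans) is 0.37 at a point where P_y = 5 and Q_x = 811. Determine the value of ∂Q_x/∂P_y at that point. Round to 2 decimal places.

ε = (∂Q_x/∂P_y)·(P_y/Q_x) ⇒ ∂Q_x/∂P_y = ε·Q_x/P_y = 0.37 × 811/5 ≈ 60.01.

60.01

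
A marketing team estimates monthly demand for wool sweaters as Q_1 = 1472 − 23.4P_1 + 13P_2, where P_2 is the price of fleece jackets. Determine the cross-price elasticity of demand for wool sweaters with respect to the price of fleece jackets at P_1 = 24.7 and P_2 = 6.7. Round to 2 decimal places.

At P_1 = 24.7 and P_2 = 6.7: Q_1 = 981.12.
∂Q_1/∂P_2 = 13.
ε = (∂Q_1/∂P_2)(P_2/Q_1) = 13 × (6.7/981.12) ≈ 0.09.
Since ε > 0, wool sweaters and fleece jackets are substitutes.

0.09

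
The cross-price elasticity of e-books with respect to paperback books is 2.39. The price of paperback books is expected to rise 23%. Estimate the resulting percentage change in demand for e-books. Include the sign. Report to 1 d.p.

55.0%

%ΔQ ≈ ε × %ΔP of paperback books = 2.39 × (23%) = 55.0%.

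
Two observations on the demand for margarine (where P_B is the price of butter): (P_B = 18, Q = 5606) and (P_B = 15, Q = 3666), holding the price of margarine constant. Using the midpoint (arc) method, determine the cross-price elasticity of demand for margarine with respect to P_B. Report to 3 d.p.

2.302

ΔQ_A = 3666 − 5606 = -1940; ΔP_B = 15 − 18 = -3.
Midpoints: Q̄_A = 4636.0, P̄_B = 16.50.
ε = (ΔQ_A/Q̄_A)/(ΔP_B/P̄_B) = (-1940/4636.0)/(-3/16.50) ≈ 2.302.
ε > 0: margarine and butter are substitutes.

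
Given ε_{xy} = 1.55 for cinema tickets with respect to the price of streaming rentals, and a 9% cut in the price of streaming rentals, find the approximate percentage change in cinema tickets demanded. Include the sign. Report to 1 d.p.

-14.0%

%ΔQ ≈ ε × %ΔP of streaming rentals = 1.55 × (-9%) = -14.0%.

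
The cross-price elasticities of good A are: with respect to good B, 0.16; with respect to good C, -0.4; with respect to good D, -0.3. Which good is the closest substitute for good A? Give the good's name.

good B

Substitutes have ε > 0. Among the positive values, 0.16 (good B) is largest.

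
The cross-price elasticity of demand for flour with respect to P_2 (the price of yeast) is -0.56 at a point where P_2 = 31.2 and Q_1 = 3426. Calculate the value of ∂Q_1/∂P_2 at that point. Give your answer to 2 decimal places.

ε = (∂Q_1/∂P_2)·(P_2/Q_1) ⇒ ∂Q_1/∂P_2 = ε·Q_1/P_2 = -0.56 × 3426/31.2 ≈ -61.49.

-61.49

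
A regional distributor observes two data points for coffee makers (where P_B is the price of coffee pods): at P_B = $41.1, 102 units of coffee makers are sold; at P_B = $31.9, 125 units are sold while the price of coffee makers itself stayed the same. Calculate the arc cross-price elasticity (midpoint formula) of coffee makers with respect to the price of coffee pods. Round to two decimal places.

ΔQ_A = 125 − 102 = 23; ΔP_B = 31.9 − 41.1 = -9.2.
Midpoints: Q̄_A = 113.5, P̄_B = 36.50.
ε = (ΔQ_A/Q̄_A)/(ΔP_B/P̄_B) = (23/113.5)/(-9.2/36.50) ≈ -0.80.

-0.80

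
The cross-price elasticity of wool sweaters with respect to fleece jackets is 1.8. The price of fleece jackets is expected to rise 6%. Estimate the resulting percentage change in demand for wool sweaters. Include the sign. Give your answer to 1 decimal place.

10.8%

%ΔQ ≈ ε × %ΔP of fleece jackets = 1.8 × (6%) = 10.8%.
Demand for wool sweaters rises by about 10.8%.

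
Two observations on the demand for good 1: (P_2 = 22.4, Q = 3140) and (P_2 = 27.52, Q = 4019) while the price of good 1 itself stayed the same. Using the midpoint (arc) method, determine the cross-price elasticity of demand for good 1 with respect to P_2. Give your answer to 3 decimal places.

ΔQ_1 = 4019 − 3140 = 879; ΔP_2 = 27.52 − 22.4 = 5.12.
Midpoints: Q̄_1 = 3579.5, P̄_2 = 24.96.
ε = (ΔQ_1/Q̄_1)/(ΔP_2/P̄_2) = (879/3579.5)/(5.12/24.96) ≈ 1.197.
ε > 0: good 1 and good 2 are substitutes.

1.197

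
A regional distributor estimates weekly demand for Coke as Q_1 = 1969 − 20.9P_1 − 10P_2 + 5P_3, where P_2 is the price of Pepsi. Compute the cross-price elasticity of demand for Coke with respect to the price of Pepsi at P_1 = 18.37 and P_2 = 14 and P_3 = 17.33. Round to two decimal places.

-0.09

At P_1 = 18.37 and P_2 = 14 and P_3 = 17.33: Q_1 = 1531.717.
∂Q_1/∂P_2 = -10.
ε = (∂Q_1/∂P_2)(P_2/Q_1) = -10 × (14/1531.717) ≈ -0.09.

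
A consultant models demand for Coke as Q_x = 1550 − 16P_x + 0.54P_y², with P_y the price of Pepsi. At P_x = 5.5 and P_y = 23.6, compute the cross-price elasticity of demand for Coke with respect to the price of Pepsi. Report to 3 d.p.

At P_x = 5.5 and P_y = 23.6: Q_x = 1762.758.
∂Q_x/∂P_y = 1.08P_y = 1.08(23.6) = 25.4880.
ε = (∂Q_x/∂P_y)(P_y/Q_x) = 25.4880 × (23.6/1762.758) ≈ 0.341.
ε > 0: substitutes.

0.341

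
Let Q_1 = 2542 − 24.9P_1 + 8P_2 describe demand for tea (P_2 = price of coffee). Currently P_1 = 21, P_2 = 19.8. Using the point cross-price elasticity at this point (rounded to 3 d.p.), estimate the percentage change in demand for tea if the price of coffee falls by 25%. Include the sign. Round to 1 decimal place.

At P_1 = 21, P_2 = 19.8: Q_1 = 2177.5.
∂Q_1/∂P_2 = 8.
ε = (∂Q_1/∂P_2)(P_2/Q_1) = 8.0000 × 19.8/2177.5 ≈ 0.073.
%ΔQ_1 ≈ ε × %ΔP_2 = 0.073 × (-25%) = -1.8%.

-1.8%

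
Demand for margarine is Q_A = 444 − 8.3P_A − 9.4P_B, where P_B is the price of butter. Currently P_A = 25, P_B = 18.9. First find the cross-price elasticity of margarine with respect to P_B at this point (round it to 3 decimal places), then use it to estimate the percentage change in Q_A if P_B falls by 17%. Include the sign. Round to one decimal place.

At P_A = 25, P_B = 18.9: Q_A = 58.84.
∂Q_A/∂P_B = -9.4.
ε = (∂Q_A/∂P_B)(P_B/Q_A) = -9.4000 × 18.9/58.84 ≈ -3.019.
%ΔQ_A ≈ ε × %ΔP_B = -3.019 × (-17%) = 51.3%.

51.3%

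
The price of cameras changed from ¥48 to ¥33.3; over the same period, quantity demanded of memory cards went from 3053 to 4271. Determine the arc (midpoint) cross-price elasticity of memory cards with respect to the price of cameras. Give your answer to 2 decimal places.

-0.92

ΔQ_A = 4271 − 3053 = 1218; ΔP_B = 33.3 − 48 = -14.7.
Midpoints: Q̄_A = 3662.0, P̄_B = 40.65.
ε = (ΔQ_A/Q̄_A)/(ΔP_B/P̄_B) = (1218/3662.0)/(-14.7/40.65) ≈ -0.92.
ε < 0: memory cards and cameras are complements.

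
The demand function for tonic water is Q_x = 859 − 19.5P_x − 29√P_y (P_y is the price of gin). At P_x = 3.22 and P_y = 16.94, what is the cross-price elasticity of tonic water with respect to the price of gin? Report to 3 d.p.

At P_x = 3.22 and P_y = 16.94: Q_x = 676.851.
∂Q_x/∂P_y = -29/(2√P_y) = -29/(2√16.94) = -3.5230.
ε = (∂Q_x/∂P_y)(P_y/Q_x) = -3.5230 × (16.94/676.851) ≈ -0.088.

-0.088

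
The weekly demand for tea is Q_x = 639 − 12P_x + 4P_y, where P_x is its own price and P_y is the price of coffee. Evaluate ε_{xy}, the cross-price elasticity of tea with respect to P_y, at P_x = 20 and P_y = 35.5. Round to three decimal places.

At P_x = 20 and P_y = 35.5: Q_x = 541.
∂Q_x/∂P_y = 4.
ε = (∂Q_x/∂P_y)(P_y/Q_x) = 4 × (35.5/541) ≈ 0.262.

0.262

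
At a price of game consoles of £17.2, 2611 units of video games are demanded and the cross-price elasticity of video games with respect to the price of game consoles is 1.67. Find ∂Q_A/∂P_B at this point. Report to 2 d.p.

253.51

ε = (∂Q_A/∂P_B)·(P_B/Q_A) ⇒ ∂Q_A/∂P_B = ε·Q_A/P_B = 1.67 × 2611/17.2 ≈ 253.51.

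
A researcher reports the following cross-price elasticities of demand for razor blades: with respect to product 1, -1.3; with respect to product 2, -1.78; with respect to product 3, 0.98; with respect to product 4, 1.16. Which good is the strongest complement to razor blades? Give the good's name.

Complements have ε < 0. The most negative value is -1.78 (product 2).

product 2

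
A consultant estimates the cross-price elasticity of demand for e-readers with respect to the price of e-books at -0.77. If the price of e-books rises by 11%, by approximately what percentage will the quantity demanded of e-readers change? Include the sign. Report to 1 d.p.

%ΔQ ≈ ε × %ΔP of e-books = -0.77 × (11%) = -8.5%.
Demand for e-readers falls by about 8.5%.

-8.5%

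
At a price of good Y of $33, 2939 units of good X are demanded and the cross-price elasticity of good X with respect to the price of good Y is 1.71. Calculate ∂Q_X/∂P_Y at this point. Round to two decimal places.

152.29

ε = (∂Q_X/∂P_Y)·(P_Y/Q_X) ⇒ ∂Q_X/∂P_Y = ε·Q_X/P_Y = 1.71 × 2939/33 ≈ 152.29.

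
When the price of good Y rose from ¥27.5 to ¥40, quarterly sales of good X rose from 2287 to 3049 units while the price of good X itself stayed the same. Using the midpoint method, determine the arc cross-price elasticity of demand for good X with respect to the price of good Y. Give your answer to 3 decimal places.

ΔQ_X = 3049 − 2287 = 762; ΔP_Y = 40 − 27.5 = 12.5.
Midpoints: Q̄_X = 2668.0, P̄_Y = 33.75.
ε = (ΔQ_X/Q̄_X)/(ΔP_Y/P̄_Y) = (762/2668.0)/(12.5/33.75) ≈ 0.771.
ε > 0: good X and good Y are substitutes.

0.771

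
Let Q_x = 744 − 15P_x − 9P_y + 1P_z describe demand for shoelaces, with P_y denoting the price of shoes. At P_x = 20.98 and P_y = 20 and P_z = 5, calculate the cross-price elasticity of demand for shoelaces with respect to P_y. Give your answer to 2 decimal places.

-0.71

At P_x = 20.98 and P_y = 20 and P_z = 5: Q_x = 254.3.
∂Q_x/∂P_y = -9.
ε = (∂Q_x/∂P_y)(P_y/Q_x) = -9 × (20/254.3) ≈ -0.71.
Since ε < 0, shoelaces and shoes are complements.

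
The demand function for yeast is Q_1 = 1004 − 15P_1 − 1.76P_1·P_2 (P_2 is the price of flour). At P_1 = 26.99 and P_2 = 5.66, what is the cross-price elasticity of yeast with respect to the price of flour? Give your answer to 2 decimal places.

At P_1 = 26.99 and P_2 = 5.66: Q_1 = 330.286.
∂Q_1/∂P_2 = -1.76P_1 = -1.76(26.99) = -47.5024.
ε = (∂Q_1/∂P_2)(P_2/Q_1) = -47.5024 × (5.66/330.286) ≈ -0.81.
ε < 0: complements.

-0.81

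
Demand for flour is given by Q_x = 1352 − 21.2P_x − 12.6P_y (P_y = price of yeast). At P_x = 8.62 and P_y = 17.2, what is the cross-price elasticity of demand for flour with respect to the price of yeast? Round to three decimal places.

At P_x = 8.62 and P_y = 17.2: Q_x = 952.536.
∂Q_x/∂P_y = -12.6.
ε = (∂Q_x/∂P_y)(P_y/Q_x) = -12.6 × (17.2/952.536) ≈ -0.228.
Since ε < 0, flour and yeast are complements.

-0.228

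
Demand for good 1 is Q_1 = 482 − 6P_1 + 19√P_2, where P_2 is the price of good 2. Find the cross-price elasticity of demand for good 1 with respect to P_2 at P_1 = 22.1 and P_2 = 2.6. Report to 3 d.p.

At P_1 = 22.1 and P_2 = 2.6: Q_1 = 380.037.
∂Q_1/∂P_2 = 19/(2√P_2) = 19/(2√2.6) = 5.8916.
ε = (∂Q_1/∂P_2)(P_2/Q_1) = 5.8916 × (2.6/380.037) ≈ 0.040.
ε > 0: substitutes.

0.040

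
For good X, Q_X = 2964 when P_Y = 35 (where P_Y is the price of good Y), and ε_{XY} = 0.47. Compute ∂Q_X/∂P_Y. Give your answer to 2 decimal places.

39.80

ε = (∂Q_X/∂P_Y)·(P_Y/Q_X) ⇒ ∂Q_X/∂P_Y = ε·Q_X/P_Y = 0.47 × 2964/35 ≈ 39.80.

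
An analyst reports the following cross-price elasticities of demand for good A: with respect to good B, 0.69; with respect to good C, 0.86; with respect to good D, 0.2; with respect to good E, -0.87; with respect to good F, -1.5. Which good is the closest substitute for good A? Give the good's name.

Substitutes have ε > 0. Among the positive values, 0.86 (good C) is largest.

good C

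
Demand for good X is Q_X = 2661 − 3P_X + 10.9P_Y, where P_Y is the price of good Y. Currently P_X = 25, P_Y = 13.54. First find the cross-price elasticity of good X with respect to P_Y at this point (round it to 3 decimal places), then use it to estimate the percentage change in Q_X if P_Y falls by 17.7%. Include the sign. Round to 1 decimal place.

-1.0%

At P_X = 25, P_Y = 13.54: Q_X = 2733.586.
∂Q_X/∂P_Y = 10.9.
ε = (∂Q_X/∂P_Y)(P_Y/Q_X) = 10.9000 × 13.54/2733.586 ≈ 0.054.
%ΔQ_X ≈ ε × %ΔP_Y = 0.054 × (-17.7%) = -1.0%.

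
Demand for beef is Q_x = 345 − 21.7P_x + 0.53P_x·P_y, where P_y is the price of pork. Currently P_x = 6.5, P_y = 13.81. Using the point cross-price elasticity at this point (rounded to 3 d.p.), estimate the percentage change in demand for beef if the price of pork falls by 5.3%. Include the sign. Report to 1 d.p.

At P_x = 6.5, P_y = 13.81: Q_x = 251.525.
∂Q_x/∂P_y = 0.53P_x = 3.4450.
ε = (∂Q_x/∂P_y)(P_y/Q_x) = 3.4450 × 13.81/251.525 ≈ 0.189.
%ΔQ_x ≈ ε × %ΔP_y = 0.189 × (-5.3%) = -1.0%.

-1.0%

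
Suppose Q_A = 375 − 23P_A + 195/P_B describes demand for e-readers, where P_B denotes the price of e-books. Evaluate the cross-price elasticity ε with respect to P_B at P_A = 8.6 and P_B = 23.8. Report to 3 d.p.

At P_A = 8.6 and P_B = 23.8: Q_A = 185.393.
∂Q_A/∂P_B = −195/P_B² = -0.3443.
ε = (∂Q_A/∂P_B)(P_B/Q_A) = -0.3443 × (23.8/185.393) ≈ -0.044.

-0.044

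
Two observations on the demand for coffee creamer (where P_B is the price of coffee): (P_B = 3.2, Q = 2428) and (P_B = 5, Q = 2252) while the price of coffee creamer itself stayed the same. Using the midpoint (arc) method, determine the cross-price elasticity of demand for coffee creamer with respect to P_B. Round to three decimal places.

-0.171

ΔQ_A = 2252 − 2428 = -176; ΔP_B = 5 − 3.2 = 1.8.
Midpoints: Q̄_A = 2340.0, P̄_B = 4.10.
ε = (ΔQ_A/Q̄_A)/(ΔP_B/P̄_B) = (-176/2340.0)/(1.8/4.10) ≈ -0.171.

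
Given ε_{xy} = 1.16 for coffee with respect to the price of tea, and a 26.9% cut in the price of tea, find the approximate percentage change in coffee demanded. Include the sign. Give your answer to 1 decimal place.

-31.2%

%ΔQ ≈ ε × %ΔP of tea = 1.16 × (-26.9%) = -31.2%.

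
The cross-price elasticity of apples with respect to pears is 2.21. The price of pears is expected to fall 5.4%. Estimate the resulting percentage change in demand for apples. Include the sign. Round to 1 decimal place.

%ΔQ ≈ ε × %ΔP of pears = 2.21 × (-5.4%) = -11.9%.
Demand for apples falls by about 11.9%.

-11.9%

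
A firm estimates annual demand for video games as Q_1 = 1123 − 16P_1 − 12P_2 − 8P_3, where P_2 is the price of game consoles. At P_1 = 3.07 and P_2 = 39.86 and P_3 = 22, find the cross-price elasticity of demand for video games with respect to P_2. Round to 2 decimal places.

-1.14

At P_1 = 3.07 and P_2 = 39.86 and P_3 = 22: Q_1 = 419.56.
∂Q_1/∂P_2 = -12.
ε = (∂Q_1/∂P_2)(P_2/Q_1) = -12 × (39.86/419.56) ≈ -1.14.
Since ε < 0, video games and game consoles are complements.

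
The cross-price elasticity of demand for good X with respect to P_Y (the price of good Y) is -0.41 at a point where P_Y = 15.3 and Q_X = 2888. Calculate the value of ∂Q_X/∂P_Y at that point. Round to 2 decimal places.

ε = (∂Q_X/∂P_Y)·(P_Y/Q_X) ⇒ ∂Q_X/∂P_Y = ε·Q_X/P_Y = -0.41 × 2888/15.3 ≈ -77.39.

-77.39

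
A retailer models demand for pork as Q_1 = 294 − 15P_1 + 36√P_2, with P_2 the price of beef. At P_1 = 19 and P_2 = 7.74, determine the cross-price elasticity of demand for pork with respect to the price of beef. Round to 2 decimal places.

At P_1 = 19 and P_2 = 7.74: Q_1 = 109.155.
∂Q_1/∂P_2 = 36/(2√P_2) = 36/(2√7.74) = 6.4700.
ε = (∂Q_1/∂P_2)(P_2/Q_1) = 6.4700 × (7.74/109.155) ≈ 0.46.

0.46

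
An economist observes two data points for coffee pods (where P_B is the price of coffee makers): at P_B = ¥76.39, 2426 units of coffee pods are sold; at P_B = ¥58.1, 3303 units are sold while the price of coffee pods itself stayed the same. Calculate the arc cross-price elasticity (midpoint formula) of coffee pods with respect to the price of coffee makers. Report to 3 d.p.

-1.126

ΔQ_A = 3303 − 2426 = 877; ΔP_B = 58.1 − 76.39 = -18.29.
Midpoints: Q̄_A = 2864.5, P̄_B = 67.25.
ε = (ΔQ_A/Q̄_A)/(ΔP_B/P̄_B) = (877/2864.5)/(-18.29/67.25) ≈ -1.126.
ε < 0: coffee pods and coffee makers are complements.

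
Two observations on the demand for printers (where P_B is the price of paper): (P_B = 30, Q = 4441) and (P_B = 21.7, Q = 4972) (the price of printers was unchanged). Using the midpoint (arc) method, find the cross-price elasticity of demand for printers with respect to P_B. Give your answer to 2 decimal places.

ΔQ_A = 4972 − 4441 = 531; ΔP_B = 21.7 − 30 = -8.3.
Midpoints: Q̄_A = 4706.5, P̄_B = 25.85.
ε = (ΔQ_A/Q̄_A)/(ΔP_B/P̄_B) = (531/4706.5)/(-8.3/25.85) ≈ -0.35.
ε < 0: printers and paper are complements.

-0.35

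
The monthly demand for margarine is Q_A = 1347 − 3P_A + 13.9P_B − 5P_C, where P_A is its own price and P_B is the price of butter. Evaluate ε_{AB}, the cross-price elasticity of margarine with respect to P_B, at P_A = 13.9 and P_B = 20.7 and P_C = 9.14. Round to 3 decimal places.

At P_A = 13.9 and P_B = 20.7 and P_C = 9.14: Q_A = 1547.33.
∂Q_A/∂P_B = 13.9.
ε = (∂Q_A/∂P_B)(P_B/Q_A) = 13.9 × (20.7/1547.33) ≈ 0.186.

0.186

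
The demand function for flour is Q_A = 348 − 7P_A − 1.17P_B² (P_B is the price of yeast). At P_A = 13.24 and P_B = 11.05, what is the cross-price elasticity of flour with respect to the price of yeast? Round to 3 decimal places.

At P_A = 13.24 and P_B = 11.05: Q_A = 112.460.
∂Q_A/∂P_B = -2.34P_B = -2.34(11.05) = -25.8570.
ε = (∂Q_A/∂P_B)(P_B/Q_A) = -25.8570 × (11.05/112.460) ≈ -2.541.
ε < 0: complements.

-2.541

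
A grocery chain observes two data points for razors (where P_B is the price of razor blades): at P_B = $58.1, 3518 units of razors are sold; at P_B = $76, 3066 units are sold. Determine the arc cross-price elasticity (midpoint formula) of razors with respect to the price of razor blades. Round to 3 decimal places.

ΔQ_A = 3066 − 3518 = -452; ΔP_B = 76 − 58.1 = 17.9.
Midpoints: Q̄_A = 3292.0, P̄_B = 67.05.
ε = (ΔQ_A/Q̄_A)/(ΔP_B/P̄_B) = (-452/3292.0)/(17.9/67.05) ≈ -0.514.
ε < 0: razors and razor blades are complements.

-0.514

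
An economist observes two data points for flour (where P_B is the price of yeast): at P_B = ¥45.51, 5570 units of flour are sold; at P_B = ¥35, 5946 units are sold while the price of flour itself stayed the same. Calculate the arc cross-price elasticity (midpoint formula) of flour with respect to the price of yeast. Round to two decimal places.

-0.25

ΔQ_A = 5946 − 5570 = 376; ΔP_B = 35 − 45.51 = -10.51.
Midpoints: Q̄_A = 5758.0, P̄_B = 40.25.
ε = (ΔQ_A/Q̄_A)/(ΔP_B/P̄_B) = (376/5758.0)/(-10.51/40.25) ≈ -0.25.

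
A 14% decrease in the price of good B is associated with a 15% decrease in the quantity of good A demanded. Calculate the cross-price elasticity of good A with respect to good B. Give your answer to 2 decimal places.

1.07

ε = (%ΔQ of good A) / (%ΔP of good B) = (-15%) / (-14%) ≈ 1.07.
Positive cross-price elasticity: substitutes.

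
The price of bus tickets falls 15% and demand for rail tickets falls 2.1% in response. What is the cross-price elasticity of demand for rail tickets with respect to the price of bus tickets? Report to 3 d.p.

0.140

ε = (%ΔQ of rail tickets) / (%ΔP of bus tickets) = (-2.1%) / (-15%) ≈ 0.140.
Positive cross-price elasticity: substitutes.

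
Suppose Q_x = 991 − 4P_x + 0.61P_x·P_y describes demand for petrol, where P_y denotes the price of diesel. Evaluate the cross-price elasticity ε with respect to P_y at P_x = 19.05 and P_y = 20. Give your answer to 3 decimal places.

At P_x = 19.05 and P_y = 20: Q_x = 1147.21.
∂Q_x/∂P_y = 0.61P_x = 0.61(19.05) = 11.6205.
ε = (∂Q_x/∂P_y)(P_y/Q_x) = 11.6205 × (20/1147.21) ≈ 0.203.

0.203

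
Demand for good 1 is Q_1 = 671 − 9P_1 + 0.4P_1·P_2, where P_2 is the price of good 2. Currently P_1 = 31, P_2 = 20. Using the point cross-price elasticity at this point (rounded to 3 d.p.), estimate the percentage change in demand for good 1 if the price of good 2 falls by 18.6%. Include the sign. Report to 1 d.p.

At P_1 = 31, P_2 = 20: Q_1 = 640.
∂Q_1/∂P_2 = 0.4P_1 = 12.4000.
ε = (∂Q_1/∂P_2)(P_2/Q_1) = 12.4000 × 20/640 ≈ 0.388.
%ΔQ_1 ≈ ε × %ΔP_2 = 0.388 × (-18.6%) = -7.2%.

-7.2%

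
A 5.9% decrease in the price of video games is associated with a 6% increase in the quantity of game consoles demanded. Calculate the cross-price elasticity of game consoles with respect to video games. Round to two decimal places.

-1.02

ε = (%ΔQ of game consoles) / (%ΔP of video games) = (6%) / (-5.9%) ≈ -1.02.
Negative cross-price elasticity: complements.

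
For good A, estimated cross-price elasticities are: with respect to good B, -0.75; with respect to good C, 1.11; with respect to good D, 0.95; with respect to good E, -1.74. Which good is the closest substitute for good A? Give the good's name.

good C

Substitutes have ε > 0. Among the positive values, 1.11 (good C) is largest.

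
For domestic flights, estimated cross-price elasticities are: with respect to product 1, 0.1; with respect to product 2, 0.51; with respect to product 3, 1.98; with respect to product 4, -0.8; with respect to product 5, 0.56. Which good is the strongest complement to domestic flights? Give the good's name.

Complements have ε < 0. The most negative value is -0.8 (product 4).

product 4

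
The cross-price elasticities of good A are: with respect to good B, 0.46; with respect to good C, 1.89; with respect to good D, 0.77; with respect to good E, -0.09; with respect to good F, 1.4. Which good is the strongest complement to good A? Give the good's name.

Complements have ε < 0. The most negative value is -0.09 (good E).

good E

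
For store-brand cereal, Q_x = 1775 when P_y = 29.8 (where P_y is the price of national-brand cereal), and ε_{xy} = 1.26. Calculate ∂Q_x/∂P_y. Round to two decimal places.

75.05

ε = (∂Q_x/∂P_y)·(P_y/Q_x) ⇒ ∂Q_x/∂P_y = ε·Q_x/P_y = 1.26 × 1775/29.8 ≈ 75.05.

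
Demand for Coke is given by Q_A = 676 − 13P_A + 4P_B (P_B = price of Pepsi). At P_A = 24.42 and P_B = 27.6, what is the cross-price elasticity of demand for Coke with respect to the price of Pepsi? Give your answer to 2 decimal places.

0.24

At P_A = 24.42 and P_B = 27.6: Q_A = 468.94.
∂Q_A/∂P_B = 4.
ε = (∂Q_A/∂P_B)(P_B/Q_A) = 4 × (27.6/468.94) ≈ 0.24.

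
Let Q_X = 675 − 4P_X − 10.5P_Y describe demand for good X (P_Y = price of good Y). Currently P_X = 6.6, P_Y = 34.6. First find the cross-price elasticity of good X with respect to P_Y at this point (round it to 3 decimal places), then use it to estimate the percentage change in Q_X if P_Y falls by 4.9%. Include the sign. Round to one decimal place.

At P_X = 6.6, P_Y = 34.6: Q_X = 285.3.
∂Q_X/∂P_Y = -10.5.
ε = (∂Q_X/∂P_Y)(P_Y/Q_X) = -10.5000 × 34.6/285.3 ≈ -1.273.
%ΔQ_X ≈ ε × %ΔP_Y = -1.273 × (-4.9%) = 6.2%.

6.2%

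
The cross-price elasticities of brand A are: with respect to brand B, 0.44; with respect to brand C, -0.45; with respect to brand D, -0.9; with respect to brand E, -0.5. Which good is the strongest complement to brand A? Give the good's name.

brand D

Complements have ε < 0. The most negative value is -0.9 (brand D).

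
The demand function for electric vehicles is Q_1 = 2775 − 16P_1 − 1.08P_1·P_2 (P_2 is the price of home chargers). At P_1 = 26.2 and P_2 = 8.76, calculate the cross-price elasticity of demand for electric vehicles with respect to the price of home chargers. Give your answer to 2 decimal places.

At P_1 = 26.2 and P_2 = 8.76: Q_1 = 2107.927.
∂Q_1/∂P_2 = -1.08P_1 = -1.08(26.2) = -28.2960.
ε = (∂Q_1/∂P_2)(P_2/Q_1) = -28.2960 × (8.76/2107.927) ≈ -0.12.

-0.12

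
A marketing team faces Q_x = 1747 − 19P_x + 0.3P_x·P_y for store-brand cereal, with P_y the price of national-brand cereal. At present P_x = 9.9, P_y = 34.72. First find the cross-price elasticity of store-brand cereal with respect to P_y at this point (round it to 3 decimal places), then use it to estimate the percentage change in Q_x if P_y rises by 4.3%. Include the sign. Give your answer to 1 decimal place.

At P_x = 9.9, P_y = 34.72: Q_x = 1662.018.
∂Q_x/∂P_y = 0.3P_x = 2.9700.
ε = (∂Q_x/∂P_y)(P_y/Q_x) = 2.9700 × 34.72/1662.018 ≈ 0.062.
%ΔQ_x ≈ ε × %ΔP_y = 0.062 × (4.3%) = 0.3%.

0.3%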